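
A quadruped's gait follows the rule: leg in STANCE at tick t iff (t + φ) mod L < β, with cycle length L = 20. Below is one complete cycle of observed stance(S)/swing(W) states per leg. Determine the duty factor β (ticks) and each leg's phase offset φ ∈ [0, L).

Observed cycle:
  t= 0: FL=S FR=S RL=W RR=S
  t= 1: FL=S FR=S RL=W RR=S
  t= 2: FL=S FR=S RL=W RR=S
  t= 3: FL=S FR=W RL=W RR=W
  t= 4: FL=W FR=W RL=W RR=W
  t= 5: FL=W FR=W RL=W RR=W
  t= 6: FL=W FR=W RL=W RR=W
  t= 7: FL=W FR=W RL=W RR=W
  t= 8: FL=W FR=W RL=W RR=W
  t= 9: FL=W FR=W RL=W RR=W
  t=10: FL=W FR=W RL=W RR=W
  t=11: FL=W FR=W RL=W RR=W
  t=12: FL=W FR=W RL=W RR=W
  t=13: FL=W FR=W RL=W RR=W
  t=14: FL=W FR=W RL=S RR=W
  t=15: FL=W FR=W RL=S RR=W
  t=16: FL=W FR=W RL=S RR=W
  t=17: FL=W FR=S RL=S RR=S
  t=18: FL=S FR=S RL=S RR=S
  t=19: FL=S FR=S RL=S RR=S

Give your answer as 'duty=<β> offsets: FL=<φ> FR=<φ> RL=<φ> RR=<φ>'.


duty β = stance ticks per leg = 6
FL: stance ticks = 6; W→S at t=18 → φ=2
FR: stance ticks = 6; W→S at t=17 → φ=3
RL: stance ticks = 6; W→S at t=14 → φ=6
RR: stance ticks = 6; W→S at t=17 → φ=3

duty=6 offsets: FL=2 FR=3 RL=6 RR=3


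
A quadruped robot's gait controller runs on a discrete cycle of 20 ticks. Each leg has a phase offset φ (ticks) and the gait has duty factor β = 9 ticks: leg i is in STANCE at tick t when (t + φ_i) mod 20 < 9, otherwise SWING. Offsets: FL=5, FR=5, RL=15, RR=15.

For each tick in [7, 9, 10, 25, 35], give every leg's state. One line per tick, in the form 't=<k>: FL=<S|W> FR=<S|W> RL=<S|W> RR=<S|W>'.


t=7: FL=W FR=W RL=S RR=S
t=9: FL=W FR=W RL=S RR=S
t=10: FL=W FR=W RL=S RR=S
t=25: FL=W FR=W RL=S RR=S
t=35: FL=S FR=S RL=W RR=W

t=7: phase=(12,12,2,2) vs β=9 → FL=W FR=W RL=S RR=S
t=9: phase=(14,14,4,4) vs β=9 → FL=W FR=W RL=S RR=S
t=10: phase=(15,15,5,5) vs β=9 → FL=W FR=W RL=S RR=S
t=25: phase=(10,10,0,0) vs β=9 → FL=W FR=W RL=S RR=S
t=35: phase=(0,0,10,10) vs β=9 → FL=S FR=S RL=W RR=W


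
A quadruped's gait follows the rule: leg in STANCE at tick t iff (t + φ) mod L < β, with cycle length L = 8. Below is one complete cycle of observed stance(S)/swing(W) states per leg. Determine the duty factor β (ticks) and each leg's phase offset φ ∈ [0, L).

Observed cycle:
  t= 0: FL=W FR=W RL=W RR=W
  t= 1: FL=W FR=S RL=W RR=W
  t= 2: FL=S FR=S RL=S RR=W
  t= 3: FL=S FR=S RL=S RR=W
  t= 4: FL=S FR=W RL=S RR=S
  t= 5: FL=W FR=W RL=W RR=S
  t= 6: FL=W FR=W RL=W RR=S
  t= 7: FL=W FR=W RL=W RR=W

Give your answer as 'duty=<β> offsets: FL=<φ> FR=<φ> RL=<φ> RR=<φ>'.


duty β = stance ticks per leg = 3
FL: stance ticks = 3; W→S at t=2 → φ=6
FR: stance ticks = 3; W→S at t=1 → φ=7
RL: stance ticks = 3; W→S at t=2 → φ=6
RR: stance ticks = 3; W→S at t=4 → φ=4

duty=3 offsets: FL=6 FR=7 RL=6 RR=4


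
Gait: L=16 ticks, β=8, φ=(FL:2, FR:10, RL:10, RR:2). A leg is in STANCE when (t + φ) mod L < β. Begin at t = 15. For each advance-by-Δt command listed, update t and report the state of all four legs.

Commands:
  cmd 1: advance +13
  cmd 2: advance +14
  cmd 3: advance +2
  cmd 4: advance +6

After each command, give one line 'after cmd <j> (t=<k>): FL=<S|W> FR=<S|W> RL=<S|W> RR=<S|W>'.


start t=15: FL=S FR=W RL=W RR=S
cmd 1: advance +13 → t=28, phase=(14,6,6,14) → FL=W FR=S RL=S RR=W
cmd 2: advance +14 → t=42, phase=(12,4,4,12) → FL=W FR=S RL=S RR=W
cmd 3: advance +2 → t=44, phase=(14,6,6,14) → FL=W FR=S RL=S RR=W
cmd 4: advance +6 → t=50, phase=(4,12,12,4) → FL=S FR=W RL=W RR=S

after cmd 1 (t=28): FL=W FR=S RL=S RR=W
after cmd 2 (t=42): FL=W FR=S RL=S RR=W
after cmd 3 (t=44): FL=W FR=S RL=S RR=W
after cmd 4 (t=50): FL=S FR=W RL=W RR=S


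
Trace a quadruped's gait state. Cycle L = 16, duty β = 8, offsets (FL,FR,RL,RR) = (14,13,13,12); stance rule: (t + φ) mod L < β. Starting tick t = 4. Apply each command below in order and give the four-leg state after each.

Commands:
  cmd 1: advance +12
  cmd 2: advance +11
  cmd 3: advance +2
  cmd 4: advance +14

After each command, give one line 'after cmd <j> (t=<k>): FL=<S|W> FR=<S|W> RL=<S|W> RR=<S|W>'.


after cmd 1 (t=16): FL=W FR=W RL=W RR=W
after cmd 2 (t=27): FL=W FR=W RL=W RR=S
after cmd 3 (t=29): FL=W FR=W RL=W RR=W
after cmd 4 (t=43): FL=W FR=W RL=W RR=S

start t=4: FL=S FR=S RL=S RR=S
cmd 1: advance +12 → t=16, phase=(14,13,13,12) → FL=W FR=W RL=W RR=W
cmd 2: advance +11 → t=27, phase=(9,8,8,7) → FL=W FR=W RL=W RR=S
cmd 3: advance +2 → t=29, phase=(11,10,10,9) → FL=W FR=W RL=W RR=W
cmd 4: advance +14 → t=43, phase=(9,8,8,7) → FL=W FR=W RL=W RR=S


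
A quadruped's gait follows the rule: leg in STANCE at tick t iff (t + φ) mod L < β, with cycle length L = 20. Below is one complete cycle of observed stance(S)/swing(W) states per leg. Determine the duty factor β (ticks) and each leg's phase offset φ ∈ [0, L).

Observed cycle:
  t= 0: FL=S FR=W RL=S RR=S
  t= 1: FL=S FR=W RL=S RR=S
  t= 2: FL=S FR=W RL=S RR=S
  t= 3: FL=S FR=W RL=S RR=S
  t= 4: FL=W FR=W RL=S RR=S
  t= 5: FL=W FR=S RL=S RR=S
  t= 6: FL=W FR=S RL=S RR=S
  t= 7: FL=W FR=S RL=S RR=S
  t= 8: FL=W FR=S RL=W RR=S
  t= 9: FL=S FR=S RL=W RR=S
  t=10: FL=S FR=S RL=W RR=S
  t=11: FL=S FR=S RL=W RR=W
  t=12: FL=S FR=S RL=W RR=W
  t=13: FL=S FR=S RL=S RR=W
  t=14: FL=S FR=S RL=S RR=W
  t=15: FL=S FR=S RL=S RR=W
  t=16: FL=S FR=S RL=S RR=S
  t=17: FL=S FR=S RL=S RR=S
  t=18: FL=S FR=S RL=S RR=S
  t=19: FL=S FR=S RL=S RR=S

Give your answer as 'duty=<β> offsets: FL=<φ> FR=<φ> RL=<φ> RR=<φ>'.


duty=15 offsets: FL=11 FR=15 RL=7 RR=4

duty β = stance ticks per leg = 15
FL: stance ticks = 15; W→S at t=9 → φ=11
FR: stance ticks = 15; W→S at t=5 → φ=15
RL: stance ticks = 15; W→S at t=13 → φ=7
RR: stance ticks = 15; W→S at t=16 → φ=4


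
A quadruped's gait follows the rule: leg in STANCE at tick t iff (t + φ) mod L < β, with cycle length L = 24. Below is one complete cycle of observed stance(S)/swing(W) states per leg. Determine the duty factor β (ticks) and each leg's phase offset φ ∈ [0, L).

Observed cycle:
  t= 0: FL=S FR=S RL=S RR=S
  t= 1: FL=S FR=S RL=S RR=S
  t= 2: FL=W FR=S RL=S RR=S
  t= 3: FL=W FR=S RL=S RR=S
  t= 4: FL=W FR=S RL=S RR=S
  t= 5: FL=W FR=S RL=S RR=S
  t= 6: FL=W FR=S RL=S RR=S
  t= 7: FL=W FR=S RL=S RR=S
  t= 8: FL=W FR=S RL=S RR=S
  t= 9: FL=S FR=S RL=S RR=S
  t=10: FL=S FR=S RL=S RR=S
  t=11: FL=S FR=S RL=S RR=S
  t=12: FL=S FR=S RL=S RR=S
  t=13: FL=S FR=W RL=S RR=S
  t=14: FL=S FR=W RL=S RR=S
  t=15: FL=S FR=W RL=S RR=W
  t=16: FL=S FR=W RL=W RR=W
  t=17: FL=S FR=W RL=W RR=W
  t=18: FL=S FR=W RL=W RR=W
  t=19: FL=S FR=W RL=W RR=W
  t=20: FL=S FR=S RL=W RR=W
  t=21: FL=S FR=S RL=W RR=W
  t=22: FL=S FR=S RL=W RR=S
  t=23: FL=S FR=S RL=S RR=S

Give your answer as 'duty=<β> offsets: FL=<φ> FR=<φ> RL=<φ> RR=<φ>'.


duty=17 offsets: FL=15 FR=4 RL=1 RR=2

duty β = stance ticks per leg = 17
FL: stance ticks = 17; W→S at t=9 → φ=15
FR: stance ticks = 17; W→S at t=20 → φ=4
RL: stance ticks = 17; W→S at t=23 → φ=1
RR: stance ticks = 17; W→S at t=22 → φ=2


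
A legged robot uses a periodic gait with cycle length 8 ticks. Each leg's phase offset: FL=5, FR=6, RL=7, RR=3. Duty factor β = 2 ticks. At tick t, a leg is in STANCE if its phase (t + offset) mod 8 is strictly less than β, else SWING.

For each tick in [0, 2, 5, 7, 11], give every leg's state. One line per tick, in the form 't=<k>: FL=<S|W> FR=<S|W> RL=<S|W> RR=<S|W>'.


t=0: phase=(5,6,7,3) vs β=2 → FL=W FR=W RL=W RR=W
t=2: phase=(7,0,1,5) vs β=2 → FL=W FR=S RL=S RR=W
t=5: phase=(2,3,4,0) vs β=2 → FL=W FR=W RL=W RR=S
t=7: phase=(4,5,6,2) vs β=2 → FL=W FR=W RL=W RR=W
t=11: phase=(0,1,2,6) vs β=2 → FL=S FR=S RL=W RR=W

t=0: FL=W FR=W RL=W RR=W
t=2: FL=W FR=S RL=S RR=W
t=5: FL=W FR=W RL=W RR=S
t=7: FL=W FR=W RL=W RR=W
t=11: FL=S FR=S RL=W RR=W


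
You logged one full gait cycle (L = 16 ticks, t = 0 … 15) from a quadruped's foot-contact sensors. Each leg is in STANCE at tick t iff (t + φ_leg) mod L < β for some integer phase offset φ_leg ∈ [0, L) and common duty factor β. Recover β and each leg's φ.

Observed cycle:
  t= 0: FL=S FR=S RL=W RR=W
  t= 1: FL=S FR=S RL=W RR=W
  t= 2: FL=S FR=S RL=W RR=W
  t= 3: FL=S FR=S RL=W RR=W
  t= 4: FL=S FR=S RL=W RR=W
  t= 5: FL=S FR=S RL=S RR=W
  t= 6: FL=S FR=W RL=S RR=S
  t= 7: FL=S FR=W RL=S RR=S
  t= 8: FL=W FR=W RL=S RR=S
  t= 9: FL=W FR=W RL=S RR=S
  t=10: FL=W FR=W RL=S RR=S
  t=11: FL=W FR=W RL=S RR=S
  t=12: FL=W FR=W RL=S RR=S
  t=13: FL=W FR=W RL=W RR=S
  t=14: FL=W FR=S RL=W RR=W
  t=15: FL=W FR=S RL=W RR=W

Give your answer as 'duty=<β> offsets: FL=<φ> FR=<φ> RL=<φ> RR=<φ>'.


duty=8 offsets: FL=0 FR=2 RL=11 RR=10

duty β = stance ticks per leg = 8
FL: stance ticks = 8; W→S at t=0 → φ=0
FR: stance ticks = 8; W→S at t=14 → φ=2
RL: stance ticks = 8; W→S at t=5 → φ=11
RR: stance ticks = 8; W→S at t=6 → φ=10


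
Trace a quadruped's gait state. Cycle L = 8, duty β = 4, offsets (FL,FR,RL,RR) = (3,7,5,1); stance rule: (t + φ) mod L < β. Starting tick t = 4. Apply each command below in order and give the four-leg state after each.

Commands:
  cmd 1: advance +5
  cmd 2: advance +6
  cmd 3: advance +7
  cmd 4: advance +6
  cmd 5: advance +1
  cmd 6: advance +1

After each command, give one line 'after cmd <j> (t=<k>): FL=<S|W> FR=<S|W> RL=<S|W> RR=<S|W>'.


after cmd 1 (t=9): FL=W FR=S RL=W RR=S
after cmd 2 (t=15): FL=S FR=W RL=W RR=S
after cmd 3 (t=22): FL=S FR=W RL=S RR=W
after cmd 4 (t=28): FL=W FR=S RL=S RR=W
after cmd 5 (t=29): FL=S FR=W RL=S RR=W
after cmd 6 (t=30): FL=S FR=W RL=S RR=W

start t=4: FL=W FR=S RL=S RR=W
cmd 1: advance +5 → t=9, phase=(4,0,6,2) → FL=W FR=S RL=W RR=S
cmd 2: advance +6 → t=15, phase=(2,6,4,0) → FL=S FR=W RL=W RR=S
cmd 3: advance +7 → t=22, phase=(1,5,3,7) → FL=S FR=W RL=S RR=W
cmd 4: advance +6 → t=28, phase=(7,3,1,5) → FL=W FR=S RL=S RR=W
cmd 5: advance +1 → t=29, phase=(0,4,2,6) → FL=S FR=W RL=S RR=W
cmd 6: advance +1 → t=30, phase=(1,5,3,7) → FL=S FR=W RL=S RR=W


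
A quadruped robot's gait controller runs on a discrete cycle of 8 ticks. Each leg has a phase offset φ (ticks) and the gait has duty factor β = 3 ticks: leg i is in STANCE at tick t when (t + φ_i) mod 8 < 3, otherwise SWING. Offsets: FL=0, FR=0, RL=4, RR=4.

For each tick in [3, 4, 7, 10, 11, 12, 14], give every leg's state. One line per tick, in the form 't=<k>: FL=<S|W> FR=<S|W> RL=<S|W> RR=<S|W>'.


t=3: FL=W FR=W RL=W RR=W
t=4: FL=W FR=W RL=S RR=S
t=7: FL=W FR=W RL=W RR=W
t=10: FL=S FR=S RL=W RR=W
t=11: FL=W FR=W RL=W RR=W
t=12: FL=W FR=W RL=S RR=S
t=14: FL=W FR=W RL=S RR=S

t=3: phase=(3,3,7,7) vs β=3 → FL=W FR=W RL=W RR=W
t=4: phase=(4,4,0,0) vs β=3 → FL=W FR=W RL=S RR=S
t=7: phase=(7,7,3,3) vs β=3 → FL=W FR=W RL=W RR=W
t=10: phase=(2,2,6,6) vs β=3 → FL=S FR=S RL=W RR=W
t=11: phase=(3,3,7,7) vs β=3 → FL=W FR=W RL=W RR=W
t=12: phase=(4,4,0,0) vs β=3 → FL=W FR=W RL=S RR=S
t=14: phase=(6,6,2,2) vs β=3 → FL=W FR=W RL=S RR=S


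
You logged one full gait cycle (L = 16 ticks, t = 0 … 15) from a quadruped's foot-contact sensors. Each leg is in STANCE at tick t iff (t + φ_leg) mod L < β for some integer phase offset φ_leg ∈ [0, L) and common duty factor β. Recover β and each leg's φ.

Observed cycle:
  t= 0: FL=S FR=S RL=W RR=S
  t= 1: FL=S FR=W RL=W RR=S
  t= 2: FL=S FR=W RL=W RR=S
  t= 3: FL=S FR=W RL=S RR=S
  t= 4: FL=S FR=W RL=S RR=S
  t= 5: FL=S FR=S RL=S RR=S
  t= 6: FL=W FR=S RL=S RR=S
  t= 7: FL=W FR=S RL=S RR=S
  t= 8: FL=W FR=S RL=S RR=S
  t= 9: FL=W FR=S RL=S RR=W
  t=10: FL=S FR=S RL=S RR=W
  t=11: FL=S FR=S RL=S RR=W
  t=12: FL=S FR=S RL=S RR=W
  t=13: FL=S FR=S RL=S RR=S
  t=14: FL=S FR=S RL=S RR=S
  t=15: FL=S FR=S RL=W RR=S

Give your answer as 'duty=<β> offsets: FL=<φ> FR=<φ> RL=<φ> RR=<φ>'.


duty β = stance ticks per leg = 12
FL: stance ticks = 12; W→S at t=10 → φ=6
FR: stance ticks = 12; W→S at t=5 → φ=11
RL: stance ticks = 12; W→S at t=3 → φ=13
RR: stance ticks = 12; W→S at t=13 → φ=3

duty=12 offsets: FL=6 FR=11 RL=13 RR=3


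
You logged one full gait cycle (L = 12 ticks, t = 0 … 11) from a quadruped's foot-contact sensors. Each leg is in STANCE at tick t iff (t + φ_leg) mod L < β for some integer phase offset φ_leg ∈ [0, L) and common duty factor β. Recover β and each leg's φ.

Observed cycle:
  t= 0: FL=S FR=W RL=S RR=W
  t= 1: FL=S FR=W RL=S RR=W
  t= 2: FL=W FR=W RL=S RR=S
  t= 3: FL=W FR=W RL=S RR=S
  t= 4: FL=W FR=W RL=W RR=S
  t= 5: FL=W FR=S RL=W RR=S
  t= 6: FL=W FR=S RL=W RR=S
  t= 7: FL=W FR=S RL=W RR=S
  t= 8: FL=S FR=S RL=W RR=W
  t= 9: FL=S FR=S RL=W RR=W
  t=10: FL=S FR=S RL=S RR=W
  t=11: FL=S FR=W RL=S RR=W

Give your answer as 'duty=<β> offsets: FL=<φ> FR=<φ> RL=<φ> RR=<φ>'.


duty β = stance ticks per leg = 6
FL: stance ticks = 6; W→S at t=8 → φ=4
FR: stance ticks = 6; W→S at t=5 → φ=7
RL: stance ticks = 6; W→S at t=10 → φ=2
RR: stance ticks = 6; W→S at t=2 → φ=10

duty=6 offsets: FL=4 FR=7 RL=2 RR=10


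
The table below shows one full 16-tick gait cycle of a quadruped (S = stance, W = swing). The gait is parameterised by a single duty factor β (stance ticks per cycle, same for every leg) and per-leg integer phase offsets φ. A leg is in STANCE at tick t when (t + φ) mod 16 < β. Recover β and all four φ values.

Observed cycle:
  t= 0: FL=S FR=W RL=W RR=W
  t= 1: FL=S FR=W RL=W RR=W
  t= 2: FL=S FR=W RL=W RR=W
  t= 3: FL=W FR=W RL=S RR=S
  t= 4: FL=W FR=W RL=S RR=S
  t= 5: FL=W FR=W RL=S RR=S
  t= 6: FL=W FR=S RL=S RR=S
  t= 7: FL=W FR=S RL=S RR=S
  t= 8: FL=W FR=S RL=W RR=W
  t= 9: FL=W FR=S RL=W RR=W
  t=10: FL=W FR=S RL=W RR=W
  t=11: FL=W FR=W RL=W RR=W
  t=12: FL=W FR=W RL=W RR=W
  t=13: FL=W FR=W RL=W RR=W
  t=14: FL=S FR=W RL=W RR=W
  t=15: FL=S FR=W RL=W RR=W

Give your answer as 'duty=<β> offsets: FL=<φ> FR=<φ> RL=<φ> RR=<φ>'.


duty β = stance ticks per leg = 5
FL: stance ticks = 5; W→S at t=14 → φ=2
FR: stance ticks = 5; W→S at t=6 → φ=10
RL: stance ticks = 5; W→S at t=3 → φ=13
RR: stance ticks = 5; W→S at t=3 → φ=13

duty=5 offsets: FL=2 FR=10 RL=13 RR=13


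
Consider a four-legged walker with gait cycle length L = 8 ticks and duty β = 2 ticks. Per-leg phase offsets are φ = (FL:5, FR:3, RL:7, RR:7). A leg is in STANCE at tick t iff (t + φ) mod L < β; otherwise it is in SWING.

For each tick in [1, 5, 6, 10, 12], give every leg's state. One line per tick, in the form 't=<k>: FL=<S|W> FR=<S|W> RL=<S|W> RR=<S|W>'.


t=1: phase=(6,4,0,0) vs β=2 → FL=W FR=W RL=S RR=S
t=5: phase=(2,0,4,4) vs β=2 → FL=W FR=S RL=W RR=W
t=6: phase=(3,1,5,5) vs β=2 → FL=W FR=S RL=W RR=W
t=10: phase=(7,5,1,1) vs β=2 → FL=W FR=W RL=S RR=S
t=12: phase=(1,7,3,3) vs β=2 → FL=S FR=W RL=W RR=W

t=1: FL=W FR=W RL=S RR=S
t=5: FL=W FR=S RL=W RR=W
t=6: FL=W FR=S RL=W RR=W
t=10: FL=W FR=W RL=S RR=S
t=12: FL=S FR=W RL=W RR=W


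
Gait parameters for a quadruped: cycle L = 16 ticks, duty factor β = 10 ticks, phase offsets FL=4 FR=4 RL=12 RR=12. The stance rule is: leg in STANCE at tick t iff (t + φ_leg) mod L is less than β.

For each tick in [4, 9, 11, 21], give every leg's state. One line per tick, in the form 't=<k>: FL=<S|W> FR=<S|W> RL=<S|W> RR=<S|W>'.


t=4: phase=(8,8,0,0) vs β=10 → FL=S FR=S RL=S RR=S
t=9: phase=(13,13,5,5) vs β=10 → FL=W FR=W RL=S RR=S
t=11: phase=(15,15,7,7) vs β=10 → FL=W FR=W RL=S RR=S
t=21: phase=(9,9,1,1) vs β=10 → FL=S FR=S RL=S RR=S

t=4: FL=S FR=S RL=S RR=S
t=9: FL=W FR=W RL=S RR=S
t=11: FL=W FR=W RL=S RR=S
t=21: FL=S FR=S RL=S RR=S


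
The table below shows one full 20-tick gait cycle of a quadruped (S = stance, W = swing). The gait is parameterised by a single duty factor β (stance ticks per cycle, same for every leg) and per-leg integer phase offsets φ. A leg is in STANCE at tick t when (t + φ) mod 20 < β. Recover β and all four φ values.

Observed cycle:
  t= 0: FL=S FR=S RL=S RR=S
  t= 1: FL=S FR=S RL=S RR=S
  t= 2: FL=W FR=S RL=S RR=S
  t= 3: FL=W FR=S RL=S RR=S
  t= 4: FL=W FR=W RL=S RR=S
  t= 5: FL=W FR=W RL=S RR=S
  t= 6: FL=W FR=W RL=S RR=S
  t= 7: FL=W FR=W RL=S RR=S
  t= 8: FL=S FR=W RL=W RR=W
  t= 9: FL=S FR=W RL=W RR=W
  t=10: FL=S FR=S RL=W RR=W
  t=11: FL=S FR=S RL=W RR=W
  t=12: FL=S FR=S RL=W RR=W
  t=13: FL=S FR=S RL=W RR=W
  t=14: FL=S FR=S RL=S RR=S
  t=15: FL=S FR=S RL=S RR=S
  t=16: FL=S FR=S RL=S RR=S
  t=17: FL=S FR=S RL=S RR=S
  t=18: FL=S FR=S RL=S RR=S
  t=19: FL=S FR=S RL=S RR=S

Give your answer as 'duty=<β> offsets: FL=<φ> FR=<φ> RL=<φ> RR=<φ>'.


duty β = stance ticks per leg = 14
FL: stance ticks = 14; W→S at t=8 → φ=12
FR: stance ticks = 14; W→S at t=10 → φ=10
RL: stance ticks = 14; W→S at t=14 → φ=6
RR: stance ticks = 14; W→S at t=14 → φ=6

duty=14 offsets: FL=12 FR=10 RL=6 RR=6


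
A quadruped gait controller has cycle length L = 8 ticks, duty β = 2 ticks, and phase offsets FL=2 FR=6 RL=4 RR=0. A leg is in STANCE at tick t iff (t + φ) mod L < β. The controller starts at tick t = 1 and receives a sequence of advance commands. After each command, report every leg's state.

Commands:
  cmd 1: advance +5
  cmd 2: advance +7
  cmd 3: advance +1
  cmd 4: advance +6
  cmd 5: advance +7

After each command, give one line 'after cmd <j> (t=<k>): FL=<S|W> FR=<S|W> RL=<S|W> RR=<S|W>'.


start t=1: FL=W FR=W RL=W RR=S
cmd 1: advance +5 → t=6, phase=(0,4,2,6) → FL=S FR=W RL=W RR=W
cmd 2: advance +7 → t=13, phase=(7,3,1,5) → FL=W FR=W RL=S RR=W
cmd 3: advance +1 → t=14, phase=(0,4,2,6) → FL=S FR=W RL=W RR=W
cmd 4: advance +6 → t=20, phase=(6,2,0,4) → FL=W FR=W RL=S RR=W
cmd 5: advance +7 → t=27, phase=(5,1,7,3) → FL=W FR=S RL=W RR=W

after cmd 1 (t=6): FL=S FR=W RL=W RR=W
after cmd 2 (t=13): FL=W FR=W RL=S RR=W
after cmd 3 (t=14): FL=S FR=W RL=W RR=W
after cmd 4 (t=20): FL=W FR=W RL=S RR=W
after cmd 5 (t=27): FL=W FR=S RL=W RR=W


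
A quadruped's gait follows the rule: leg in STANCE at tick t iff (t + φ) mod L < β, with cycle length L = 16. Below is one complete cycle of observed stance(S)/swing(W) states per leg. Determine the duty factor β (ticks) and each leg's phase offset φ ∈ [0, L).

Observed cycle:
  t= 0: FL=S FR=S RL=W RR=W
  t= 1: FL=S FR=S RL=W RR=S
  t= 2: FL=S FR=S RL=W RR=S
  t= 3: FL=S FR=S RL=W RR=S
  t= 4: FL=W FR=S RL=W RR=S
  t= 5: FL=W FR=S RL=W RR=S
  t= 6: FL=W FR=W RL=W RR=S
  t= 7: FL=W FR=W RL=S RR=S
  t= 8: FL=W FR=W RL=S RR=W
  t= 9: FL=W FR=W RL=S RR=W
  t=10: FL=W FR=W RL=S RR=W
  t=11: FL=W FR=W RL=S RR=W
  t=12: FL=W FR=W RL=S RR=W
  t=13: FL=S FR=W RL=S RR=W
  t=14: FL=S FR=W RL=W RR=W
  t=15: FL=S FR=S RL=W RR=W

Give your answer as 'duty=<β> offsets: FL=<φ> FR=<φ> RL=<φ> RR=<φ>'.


duty β = stance ticks per leg = 7
FL: stance ticks = 7; W→S at t=13 → φ=3
FR: stance ticks = 7; W→S at t=15 → φ=1
RL: stance ticks = 7; W→S at t=7 → φ=9
RR: stance ticks = 7; W→S at t=1 → φ=15

duty=7 offsets: FL=3 FR=1 RL=9 RR=15


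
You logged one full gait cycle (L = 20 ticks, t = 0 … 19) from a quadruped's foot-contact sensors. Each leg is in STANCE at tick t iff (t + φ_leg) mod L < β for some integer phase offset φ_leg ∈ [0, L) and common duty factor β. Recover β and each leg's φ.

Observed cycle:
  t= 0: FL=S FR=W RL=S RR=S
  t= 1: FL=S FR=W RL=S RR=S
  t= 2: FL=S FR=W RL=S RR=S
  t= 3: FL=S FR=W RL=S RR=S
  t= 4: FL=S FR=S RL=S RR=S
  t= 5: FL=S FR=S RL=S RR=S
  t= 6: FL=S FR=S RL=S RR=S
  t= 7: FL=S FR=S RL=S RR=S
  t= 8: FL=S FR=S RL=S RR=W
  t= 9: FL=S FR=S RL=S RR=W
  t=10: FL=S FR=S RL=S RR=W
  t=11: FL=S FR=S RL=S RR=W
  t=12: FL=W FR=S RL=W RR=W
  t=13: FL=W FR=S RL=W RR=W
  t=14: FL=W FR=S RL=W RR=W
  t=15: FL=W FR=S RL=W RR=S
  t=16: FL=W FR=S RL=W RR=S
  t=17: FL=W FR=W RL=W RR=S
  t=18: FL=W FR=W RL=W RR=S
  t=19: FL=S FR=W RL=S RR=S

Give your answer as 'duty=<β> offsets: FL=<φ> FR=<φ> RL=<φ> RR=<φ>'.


duty=13 offsets: FL=1 FR=16 RL=1 RR=5

duty β = stance ticks per leg = 13
FL: stance ticks = 13; W→S at t=19 → φ=1
FR: stance ticks = 13; W→S at t=4 → φ=16
RL: stance ticks = 13; W→S at t=19 → φ=1
RR: stance ticks = 13; W→S at t=15 → φ=5


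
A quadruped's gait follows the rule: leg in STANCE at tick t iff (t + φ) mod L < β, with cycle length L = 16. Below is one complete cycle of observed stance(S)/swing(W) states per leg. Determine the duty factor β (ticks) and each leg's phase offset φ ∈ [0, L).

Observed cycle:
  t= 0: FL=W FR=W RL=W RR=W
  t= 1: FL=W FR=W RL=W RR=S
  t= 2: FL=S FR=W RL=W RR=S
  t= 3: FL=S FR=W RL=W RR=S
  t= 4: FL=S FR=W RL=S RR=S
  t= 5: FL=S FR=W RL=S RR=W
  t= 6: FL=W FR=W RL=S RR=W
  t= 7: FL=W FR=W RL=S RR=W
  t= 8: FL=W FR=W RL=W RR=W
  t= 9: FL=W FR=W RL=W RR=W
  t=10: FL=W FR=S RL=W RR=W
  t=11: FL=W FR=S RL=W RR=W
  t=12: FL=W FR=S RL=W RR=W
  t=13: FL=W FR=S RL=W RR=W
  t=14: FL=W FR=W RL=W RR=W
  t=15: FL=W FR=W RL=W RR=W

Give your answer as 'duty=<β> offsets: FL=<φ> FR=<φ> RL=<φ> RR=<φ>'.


duty β = stance ticks per leg = 4
FL: stance ticks = 4; W→S at t=2 → φ=14
FR: stance ticks = 4; W→S at t=10 → φ=6
RL: stance ticks = 4; W→S at t=4 → φ=12
RR: stance ticks = 4; W→S at t=1 → φ=15

duty=4 offsets: FL=14 FR=6 RL=12 RR=15


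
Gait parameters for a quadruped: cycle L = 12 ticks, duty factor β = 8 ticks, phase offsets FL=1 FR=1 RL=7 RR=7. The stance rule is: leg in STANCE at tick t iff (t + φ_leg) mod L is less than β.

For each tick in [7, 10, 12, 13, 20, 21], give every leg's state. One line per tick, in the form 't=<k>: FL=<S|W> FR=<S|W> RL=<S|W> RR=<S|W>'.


t=7: FL=W FR=W RL=S RR=S
t=10: FL=W FR=W RL=S RR=S
t=12: FL=S FR=S RL=S RR=S
t=13: FL=S FR=S RL=W RR=W
t=20: FL=W FR=W RL=S RR=S
t=21: FL=W FR=W RL=S RR=S

t=7: phase=(8,8,2,2) vs β=8 → FL=W FR=W RL=S RR=S
t=10: phase=(11,11,5,5) vs β=8 → FL=W FR=W RL=S RR=S
t=12: phase=(1,1,7,7) vs β=8 → FL=S FR=S RL=S RR=S
t=13: phase=(2,2,8,8) vs β=8 → FL=S FR=S RL=W RR=W
t=20: phase=(9,9,3,3) vs β=8 → FL=W FR=W RL=S RR=S
t=21: phase=(10,10,4,4) vs β=8 → FL=W FR=W RL=S RR=S


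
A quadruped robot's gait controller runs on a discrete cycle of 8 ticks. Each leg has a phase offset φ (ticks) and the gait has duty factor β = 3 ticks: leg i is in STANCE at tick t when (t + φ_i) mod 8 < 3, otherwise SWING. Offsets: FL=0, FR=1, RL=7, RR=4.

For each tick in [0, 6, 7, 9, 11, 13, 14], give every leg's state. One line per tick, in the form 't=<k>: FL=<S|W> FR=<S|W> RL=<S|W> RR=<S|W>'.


t=0: FL=S FR=S RL=W RR=W
t=6: FL=W FR=W RL=W RR=S
t=7: FL=W FR=S RL=W RR=W
t=9: FL=S FR=S RL=S RR=W
t=11: FL=W FR=W RL=S RR=W
t=13: FL=W FR=W RL=W RR=S
t=14: FL=W FR=W RL=W RR=S

t=0: phase=(0,1,7,4) vs β=3 → FL=S FR=S RL=W RR=W
t=6: phase=(6,7,5,2) vs β=3 → FL=W FR=W RL=W RR=S
t=7: phase=(7,0,6,3) vs β=3 → FL=W FR=S RL=W RR=W
t=9: phase=(1,2,0,5) vs β=3 → FL=S FR=S RL=S RR=W
t=11: phase=(3,4,2,7) vs β=3 → FL=W FR=W RL=S RR=W
t=13: phase=(5,6,4,1) vs β=3 → FL=W FR=W RL=W RR=S
t=14: phase=(6,7,5,2) vs β=3 → FL=W FR=W RL=W RR=S


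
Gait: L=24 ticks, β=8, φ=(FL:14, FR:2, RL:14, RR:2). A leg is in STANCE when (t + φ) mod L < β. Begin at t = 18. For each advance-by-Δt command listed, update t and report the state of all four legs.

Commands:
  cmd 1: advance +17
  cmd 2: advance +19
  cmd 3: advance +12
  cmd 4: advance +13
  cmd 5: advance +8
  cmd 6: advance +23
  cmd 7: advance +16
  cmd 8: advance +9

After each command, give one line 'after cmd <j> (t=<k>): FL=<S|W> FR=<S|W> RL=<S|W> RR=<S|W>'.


after cmd 1 (t=35): FL=S FR=W RL=S RR=W
after cmd 2 (t=54): FL=W FR=W RL=W RR=W
after cmd 3 (t=66): FL=W FR=W RL=W RR=W
after cmd 4 (t=79): FL=W FR=W RL=W RR=W
after cmd 5 (t=87): FL=S FR=W RL=S RR=W
after cmd 6 (t=110): FL=S FR=W RL=S RR=W
after cmd 7 (t=126): FL=W FR=W RL=W RR=W
after cmd 8 (t=135): FL=S FR=W RL=S RR=W

start t=18: FL=W FR=W RL=W RR=W
cmd 1: advance +17 → t=35, phase=(1,13,1,13) → FL=S FR=W RL=S RR=W
cmd 2: advance +19 → t=54, phase=(20,8,20,8) → FL=W FR=W RL=W RR=W
cmd 3: advance +12 → t=66, phase=(8,20,8,20) → FL=W FR=W RL=W RR=W
cmd 4: advance +13 → t=79, phase=(21,9,21,9) → FL=W FR=W RL=W RR=W
cmd 5: advance +8 → t=87, phase=(5,17,5,17) → FL=S FR=W RL=S RR=W
cmd 6: advance +23 → t=110, phase=(4,16,4,16) → FL=S FR=W RL=S RR=W
cmd 7: advance +16 → t=126, phase=(20,8,20,8) → FL=W FR=W RL=W RR=W
cmd 8: advance +9 → t=135, phase=(5,17,5,17) → FL=S FR=W RL=S RR=W


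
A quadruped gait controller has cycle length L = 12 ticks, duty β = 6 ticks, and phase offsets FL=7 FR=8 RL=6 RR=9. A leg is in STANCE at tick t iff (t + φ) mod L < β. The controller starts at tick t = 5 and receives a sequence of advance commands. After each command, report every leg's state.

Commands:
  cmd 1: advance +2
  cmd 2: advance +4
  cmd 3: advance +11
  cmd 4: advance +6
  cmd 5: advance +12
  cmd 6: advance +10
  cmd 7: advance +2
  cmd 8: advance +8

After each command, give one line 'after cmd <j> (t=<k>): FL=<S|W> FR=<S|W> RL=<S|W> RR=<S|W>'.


start t=5: FL=S FR=S RL=W RR=S
cmd 1: advance +2 → t=7, phase=(2,3,1,4) → FL=S FR=S RL=S RR=S
cmd 2: advance +4 → t=11, phase=(6,7,5,8) → FL=W FR=W RL=S RR=W
cmd 3: advance +11 → t=22, phase=(5,6,4,7) → FL=S FR=W RL=S RR=W
cmd 4: advance +6 → t=28, phase=(11,0,10,1) → FL=W FR=S RL=W RR=S
cmd 5: advance +12 → t=40, phase=(11,0,10,1) → FL=W FR=S RL=W RR=S
cmd 6: advance +10 → t=50, phase=(9,10,8,11) → FL=W FR=W RL=W RR=W
cmd 7: advance +2 → t=52, phase=(11,0,10,1) → FL=W FR=S RL=W RR=S
cmd 8: advance +8 → t=60, phase=(7,8,6,9) → FL=W FR=W RL=W RR=W

after cmd 1 (t=7): FL=S FR=S RL=S RR=S
after cmd 2 (t=11): FL=W FR=W RL=S RR=W
after cmd 3 (t=22): FL=S FR=W RL=S RR=W
after cmd 4 (t=28): FL=W FR=S RL=W RR=S
after cmd 5 (t=40): FL=W FR=S RL=W RR=S
after cmd 6 (t=50): FL=W FR=W RL=W RR=W
after cmd 7 (t=52): FL=W FR=S RL=W RR=S
after cmd 8 (t=60): FL=W FR=W RL=W RR=W


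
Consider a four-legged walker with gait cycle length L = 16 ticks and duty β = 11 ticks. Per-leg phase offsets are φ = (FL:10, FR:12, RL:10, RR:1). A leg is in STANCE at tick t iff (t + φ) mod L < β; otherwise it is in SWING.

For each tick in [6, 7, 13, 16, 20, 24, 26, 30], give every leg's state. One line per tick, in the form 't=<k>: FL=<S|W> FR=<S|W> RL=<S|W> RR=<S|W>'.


t=6: FL=S FR=S RL=S RR=S
t=7: FL=S FR=S RL=S RR=S
t=13: FL=S FR=S RL=S RR=W
t=16: FL=S FR=W RL=S RR=S
t=20: FL=W FR=S RL=W RR=S
t=24: FL=S FR=S RL=S RR=S
t=26: FL=S FR=S RL=S RR=W
t=30: FL=S FR=S RL=S RR=W

t=6: phase=(0,2,0,7) vs β=11 → FL=S FR=S RL=S RR=S
t=7: phase=(1,3,1,8) vs β=11 → FL=S FR=S RL=S RR=S
t=13: phase=(7,9,7,14) vs β=11 → FL=S FR=S RL=S RR=W
t=16: phase=(10,12,10,1) vs β=11 → FL=S FR=W RL=S RR=S
t=20: phase=(14,0,14,5) vs β=11 → FL=W FR=S RL=W RR=S
t=24: phase=(2,4,2,9) vs β=11 → FL=S FR=S RL=S RR=S
t=26: phase=(4,6,4,11) vs β=11 → FL=S FR=S RL=S RR=W
t=30: phase=(8,10,8,15) vs β=11 → FL=S FR=S RL=S RR=W


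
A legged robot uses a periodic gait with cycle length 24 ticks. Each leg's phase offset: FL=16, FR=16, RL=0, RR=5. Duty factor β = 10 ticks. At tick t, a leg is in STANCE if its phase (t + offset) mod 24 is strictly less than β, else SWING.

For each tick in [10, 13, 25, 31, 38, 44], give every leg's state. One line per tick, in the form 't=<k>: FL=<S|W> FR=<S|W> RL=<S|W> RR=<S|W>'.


t=10: FL=S FR=S RL=W RR=W
t=13: FL=S FR=S RL=W RR=W
t=25: FL=W FR=W RL=S RR=S
t=31: FL=W FR=W RL=S RR=W
t=38: FL=S FR=S RL=W RR=W
t=44: FL=W FR=W RL=W RR=S

t=10: phase=(2,2,10,15) vs β=10 → FL=S FR=S RL=W RR=W
t=13: phase=(5,5,13,18) vs β=10 → FL=S FR=S RL=W RR=W
t=25: phase=(17,17,1,6) vs β=10 → FL=W FR=W RL=S RR=S
t=31: phase=(23,23,7,12) vs β=10 → FL=W FR=W RL=S RR=W
t=38: phase=(6,6,14,19) vs β=10 → FL=S FR=S RL=W RR=W
t=44: phase=(12,12,20,1) vs β=10 → FL=W FR=W RL=W RR=S


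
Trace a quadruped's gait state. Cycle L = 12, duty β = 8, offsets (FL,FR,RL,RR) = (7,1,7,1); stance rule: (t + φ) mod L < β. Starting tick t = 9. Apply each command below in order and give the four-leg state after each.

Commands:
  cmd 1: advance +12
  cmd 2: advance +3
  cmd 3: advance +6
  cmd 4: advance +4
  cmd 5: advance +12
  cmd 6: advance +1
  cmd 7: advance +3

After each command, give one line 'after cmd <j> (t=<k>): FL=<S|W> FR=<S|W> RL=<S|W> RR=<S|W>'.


start t=9: FL=S FR=W RL=S RR=W
cmd 1: advance +12 → t=21, phase=(4,10,4,10) → FL=S FR=W RL=S RR=W
cmd 2: advance +3 → t=24, phase=(7,1,7,1) → FL=S FR=S RL=S RR=S
cmd 3: advance +6 → t=30, phase=(1,7,1,7) → FL=S FR=S RL=S RR=S
cmd 4: advance +4 → t=34, phase=(5,11,5,11) → FL=S FR=W RL=S RR=W
cmd 5: advance +12 → t=46, phase=(5,11,5,11) → FL=S FR=W RL=S RR=W
cmd 6: advance +1 → t=47, phase=(6,0,6,0) → FL=S FR=S RL=S RR=S
cmd 7: advance +3 → t=50, phase=(9,3,9,3) → FL=W FR=S RL=W RR=S

after cmd 1 (t=21): FL=S FR=W RL=S RR=W
after cmd 2 (t=24): FL=S FR=S RL=S RR=S
after cmd 3 (t=30): FL=S FR=S RL=S RR=S
after cmd 4 (t=34): FL=S FR=W RL=S RR=W
after cmd 5 (t=46): FL=S FR=W RL=S RR=W
after cmd 6 (t=47): FL=S FR=S RL=S RR=S
after cmd 7 (t=50): FL=W FR=S RL=W RR=S


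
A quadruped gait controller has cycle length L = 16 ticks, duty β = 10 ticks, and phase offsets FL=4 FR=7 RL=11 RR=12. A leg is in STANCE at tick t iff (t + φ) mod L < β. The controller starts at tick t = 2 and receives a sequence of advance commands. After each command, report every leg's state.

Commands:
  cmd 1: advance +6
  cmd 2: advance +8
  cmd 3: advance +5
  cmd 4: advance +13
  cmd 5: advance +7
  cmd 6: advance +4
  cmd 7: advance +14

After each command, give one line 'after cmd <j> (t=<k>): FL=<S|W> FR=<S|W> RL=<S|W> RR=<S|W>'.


after cmd 1 (t=8): FL=W FR=W RL=S RR=S
after cmd 2 (t=16): FL=S FR=S RL=W RR=W
after cmd 3 (t=21): FL=S FR=W RL=S RR=S
after cmd 4 (t=34): FL=S FR=S RL=W RR=W
after cmd 5 (t=41): FL=W FR=S RL=S RR=S
after cmd 6 (t=45): FL=S FR=S RL=S RR=S
after cmd 7 (t=59): FL=W FR=S RL=S RR=S

start t=2: FL=S FR=S RL=W RR=W
cmd 1: advance +6 → t=8, phase=(12,15,3,4) → FL=W FR=W RL=S RR=S
cmd 2: advance +8 → t=16, phase=(4,7,11,12) → FL=S FR=S RL=W RR=W
cmd 3: advance +5 → t=21, phase=(9,12,0,1) → FL=S FR=W RL=S RR=S
cmd 4: advance +13 → t=34, phase=(6,9,13,14) → FL=S FR=S RL=W RR=W
cmd 5: advance +7 → t=41, phase=(13,0,4,5) → FL=W FR=S RL=S RR=S
cmd 6: advance +4 → t=45, phase=(1,4,8,9) → FL=S FR=S RL=S RR=S
cmd 7: advance +14 → t=59, phase=(15,2,6,7) → FL=W FR=S RL=S RR=S


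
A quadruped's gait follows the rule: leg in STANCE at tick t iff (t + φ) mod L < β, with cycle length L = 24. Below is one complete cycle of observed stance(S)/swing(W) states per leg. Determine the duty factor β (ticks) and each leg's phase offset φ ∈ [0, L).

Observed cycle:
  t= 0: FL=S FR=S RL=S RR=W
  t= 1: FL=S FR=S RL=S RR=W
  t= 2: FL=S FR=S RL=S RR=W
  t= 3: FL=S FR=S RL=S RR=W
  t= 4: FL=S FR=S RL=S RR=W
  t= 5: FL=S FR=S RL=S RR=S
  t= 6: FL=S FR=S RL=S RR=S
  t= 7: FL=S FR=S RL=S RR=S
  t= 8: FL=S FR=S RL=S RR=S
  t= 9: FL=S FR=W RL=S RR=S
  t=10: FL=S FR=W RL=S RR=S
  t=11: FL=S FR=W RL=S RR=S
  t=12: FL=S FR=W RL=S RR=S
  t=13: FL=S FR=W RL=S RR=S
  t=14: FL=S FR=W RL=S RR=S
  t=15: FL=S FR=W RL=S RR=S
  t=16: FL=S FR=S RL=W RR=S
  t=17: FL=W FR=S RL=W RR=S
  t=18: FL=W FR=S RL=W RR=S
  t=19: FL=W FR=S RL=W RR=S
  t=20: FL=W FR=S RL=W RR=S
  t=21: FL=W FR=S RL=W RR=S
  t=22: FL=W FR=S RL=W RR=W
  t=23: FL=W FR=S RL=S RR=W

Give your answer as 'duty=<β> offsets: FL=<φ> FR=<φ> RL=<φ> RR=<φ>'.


duty β = stance ticks per leg = 17
FL: stance ticks = 17; W→S at t=0 → φ=0
FR: stance ticks = 17; W→S at t=16 → φ=8
RL: stance ticks = 17; W→S at t=23 → φ=1
RR: stance ticks = 17; W→S at t=5 → φ=19

duty=17 offsets: FL=0 FR=8 RL=1 RR=19


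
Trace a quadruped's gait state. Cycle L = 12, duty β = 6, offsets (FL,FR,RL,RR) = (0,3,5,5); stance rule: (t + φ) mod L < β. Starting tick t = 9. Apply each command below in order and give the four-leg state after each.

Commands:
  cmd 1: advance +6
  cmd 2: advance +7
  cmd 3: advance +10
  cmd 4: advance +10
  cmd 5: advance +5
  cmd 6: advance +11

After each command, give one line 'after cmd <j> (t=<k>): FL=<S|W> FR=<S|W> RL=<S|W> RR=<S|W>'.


start t=9: FL=W FR=S RL=S RR=S
cmd 1: advance +6 → t=15, phase=(3,6,8,8) → FL=S FR=W RL=W RR=W
cmd 2: advance +7 → t=22, phase=(10,1,3,3) → FL=W FR=S RL=S RR=S
cmd 3: advance +10 → t=32, phase=(8,11,1,1) → FL=W FR=W RL=S RR=S
cmd 4: advance +10 → t=42, phase=(6,9,11,11) → FL=W FR=W RL=W RR=W
cmd 5: advance +5 → t=47, phase=(11,2,4,4) → FL=W FR=S RL=S RR=S
cmd 6: advance +11 → t=58, phase=(10,1,3,3) → FL=W FR=S RL=S RR=S

after cmd 1 (t=15): FL=S FR=W RL=W RR=W
after cmd 2 (t=22): FL=W FR=S RL=S RR=S
after cmd 3 (t=32): FL=W FR=W RL=S RR=S
after cmd 4 (t=42): FL=W FR=W RL=W RR=W
after cmd 5 (t=47): FL=W FR=S RL=S RR=S
after cmd 6 (t=58): FL=W FR=S RL=S RR=S


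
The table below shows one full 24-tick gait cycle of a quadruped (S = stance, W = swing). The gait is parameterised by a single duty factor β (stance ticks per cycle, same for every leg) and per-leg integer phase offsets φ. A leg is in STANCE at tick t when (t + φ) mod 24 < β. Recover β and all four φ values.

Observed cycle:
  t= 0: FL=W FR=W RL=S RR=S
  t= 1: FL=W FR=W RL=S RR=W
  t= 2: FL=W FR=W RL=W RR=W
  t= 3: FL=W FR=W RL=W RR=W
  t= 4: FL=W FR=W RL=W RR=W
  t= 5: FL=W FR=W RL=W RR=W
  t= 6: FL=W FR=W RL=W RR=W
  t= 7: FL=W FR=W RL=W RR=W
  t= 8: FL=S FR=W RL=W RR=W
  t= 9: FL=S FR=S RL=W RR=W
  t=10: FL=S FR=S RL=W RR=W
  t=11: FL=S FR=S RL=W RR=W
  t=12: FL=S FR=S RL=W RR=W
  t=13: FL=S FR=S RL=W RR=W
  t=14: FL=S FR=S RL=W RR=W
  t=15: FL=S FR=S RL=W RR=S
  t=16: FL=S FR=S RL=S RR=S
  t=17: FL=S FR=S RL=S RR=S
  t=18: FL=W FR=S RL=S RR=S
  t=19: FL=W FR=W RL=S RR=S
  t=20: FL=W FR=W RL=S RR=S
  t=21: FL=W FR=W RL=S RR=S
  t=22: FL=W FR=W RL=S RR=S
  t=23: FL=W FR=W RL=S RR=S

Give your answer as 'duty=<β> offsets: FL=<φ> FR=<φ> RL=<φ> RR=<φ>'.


duty β = stance ticks per leg = 10
FL: stance ticks = 10; W→S at t=8 → φ=16
FR: stance ticks = 10; W→S at t=9 → φ=15
RL: stance ticks = 10; W→S at t=16 → φ=8
RR: stance ticks = 10; W→S at t=15 → φ=9

duty=10 offsets: FL=16 FR=15 RL=8 RR=9


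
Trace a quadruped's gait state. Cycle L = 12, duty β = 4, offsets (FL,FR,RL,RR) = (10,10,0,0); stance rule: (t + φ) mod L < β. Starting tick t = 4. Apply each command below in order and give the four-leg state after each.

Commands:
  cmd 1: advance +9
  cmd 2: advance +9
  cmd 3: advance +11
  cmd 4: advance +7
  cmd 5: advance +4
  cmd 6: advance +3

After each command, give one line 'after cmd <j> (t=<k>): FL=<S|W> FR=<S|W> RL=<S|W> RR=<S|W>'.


start t=4: FL=S FR=S RL=W RR=W
cmd 1: advance +9 → t=13, phase=(11,11,1,1) → FL=W FR=W RL=S RR=S
cmd 2: advance +9 → t=22, phase=(8,8,10,10) → FL=W FR=W RL=W RR=W
cmd 3: advance +11 → t=33, phase=(7,7,9,9) → FL=W FR=W RL=W RR=W
cmd 4: advance +7 → t=40, phase=(2,2,4,4) → FL=S FR=S RL=W RR=W
cmd 5: advance +4 → t=44, phase=(6,6,8,8) → FL=W FR=W RL=W RR=W
cmd 6: advance +3 → t=47, phase=(9,9,11,11) → FL=W FR=W RL=W RR=W

after cmd 1 (t=13): FL=W FR=W RL=S RR=S
after cmd 2 (t=22): FL=W FR=W RL=W RR=W
after cmd 3 (t=33): FL=W FR=W RL=W RR=W
after cmd 4 (t=40): FL=S FR=S RL=W RR=W
after cmd 5 (t=44): FL=W FR=W RL=W RR=W
after cmd 6 (t=47): FL=W FR=W RL=W RR=W


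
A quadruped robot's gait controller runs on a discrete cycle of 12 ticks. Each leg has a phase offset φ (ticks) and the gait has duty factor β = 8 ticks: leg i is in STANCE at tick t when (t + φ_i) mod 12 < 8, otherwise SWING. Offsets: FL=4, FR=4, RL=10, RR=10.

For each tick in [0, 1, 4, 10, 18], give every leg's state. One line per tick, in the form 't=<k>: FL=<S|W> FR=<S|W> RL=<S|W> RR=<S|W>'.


t=0: phase=(4,4,10,10) vs β=8 → FL=S FR=S RL=W RR=W
t=1: phase=(5,5,11,11) vs β=8 → FL=S FR=S RL=W RR=W
t=4: phase=(8,8,2,2) vs β=8 → FL=W FR=W RL=S RR=S
t=10: phase=(2,2,8,8) vs β=8 → FL=S FR=S RL=W RR=W
t=18: phase=(10,10,4,4) vs β=8 → FL=W FR=W RL=S RR=S

t=0: FL=S FR=S RL=W RR=W
t=1: FL=S FR=S RL=W RR=W
t=4: FL=W FR=W RL=S RR=S
t=10: FL=S FR=S RL=W RR=W
t=18: FL=W FR=W RL=S RR=S


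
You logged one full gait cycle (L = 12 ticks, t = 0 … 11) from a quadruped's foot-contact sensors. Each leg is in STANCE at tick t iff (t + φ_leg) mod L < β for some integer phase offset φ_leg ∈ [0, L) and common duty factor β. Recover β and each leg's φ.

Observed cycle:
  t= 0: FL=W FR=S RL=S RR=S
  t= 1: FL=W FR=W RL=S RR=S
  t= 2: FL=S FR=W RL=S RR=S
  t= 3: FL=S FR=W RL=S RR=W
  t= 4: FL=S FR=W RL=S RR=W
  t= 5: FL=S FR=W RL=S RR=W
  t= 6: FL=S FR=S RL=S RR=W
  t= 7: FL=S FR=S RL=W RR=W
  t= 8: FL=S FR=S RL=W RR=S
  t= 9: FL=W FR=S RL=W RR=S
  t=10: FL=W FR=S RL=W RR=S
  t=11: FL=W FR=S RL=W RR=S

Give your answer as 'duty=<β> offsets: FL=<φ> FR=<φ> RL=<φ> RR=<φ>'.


duty=7 offsets: FL=10 FR=6 RL=0 RR=4

duty β = stance ticks per leg = 7
FL: stance ticks = 7; W→S at t=2 → φ=10
FR: stance ticks = 7; W→S at t=6 → φ=6
RL: stance ticks = 7; W→S at t=0 → φ=0
RR: stance ticks = 7; W→S at t=8 → φ=4


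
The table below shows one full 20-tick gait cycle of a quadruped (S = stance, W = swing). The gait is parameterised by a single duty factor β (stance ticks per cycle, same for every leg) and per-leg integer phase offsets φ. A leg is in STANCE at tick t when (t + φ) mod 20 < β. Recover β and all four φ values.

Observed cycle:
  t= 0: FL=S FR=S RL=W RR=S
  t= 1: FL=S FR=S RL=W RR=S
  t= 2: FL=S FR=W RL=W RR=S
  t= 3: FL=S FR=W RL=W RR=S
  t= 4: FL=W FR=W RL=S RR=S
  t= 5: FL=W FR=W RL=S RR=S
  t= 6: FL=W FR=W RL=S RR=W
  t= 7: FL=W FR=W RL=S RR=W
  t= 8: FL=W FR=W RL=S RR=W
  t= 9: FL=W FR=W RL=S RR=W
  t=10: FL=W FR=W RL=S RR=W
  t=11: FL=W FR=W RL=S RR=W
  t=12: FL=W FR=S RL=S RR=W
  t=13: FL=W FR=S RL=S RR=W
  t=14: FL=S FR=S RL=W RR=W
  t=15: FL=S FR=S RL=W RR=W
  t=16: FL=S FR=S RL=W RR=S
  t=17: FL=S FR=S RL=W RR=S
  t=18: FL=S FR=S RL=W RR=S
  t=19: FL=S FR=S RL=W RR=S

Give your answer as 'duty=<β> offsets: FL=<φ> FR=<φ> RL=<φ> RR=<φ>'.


duty=10 offsets: FL=6 FR=8 RL=16 RR=4

duty β = stance ticks per leg = 10
FL: stance ticks = 10; W→S at t=14 → φ=6
FR: stance ticks = 10; W→S at t=12 → φ=8
RL: stance ticks = 10; W→S at t=4 → φ=16
RR: stance ticks = 10; W→S at t=16 → φ=4


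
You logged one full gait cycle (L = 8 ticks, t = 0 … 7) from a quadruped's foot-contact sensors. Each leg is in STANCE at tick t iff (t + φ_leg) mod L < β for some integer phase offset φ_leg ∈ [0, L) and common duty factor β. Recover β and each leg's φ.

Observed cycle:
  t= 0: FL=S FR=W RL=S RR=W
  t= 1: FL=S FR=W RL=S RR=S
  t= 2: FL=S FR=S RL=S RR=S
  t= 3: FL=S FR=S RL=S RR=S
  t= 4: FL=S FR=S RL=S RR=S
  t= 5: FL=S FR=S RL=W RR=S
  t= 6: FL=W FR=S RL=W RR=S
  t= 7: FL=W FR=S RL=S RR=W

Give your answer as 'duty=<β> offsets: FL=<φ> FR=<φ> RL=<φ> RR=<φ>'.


duty β = stance ticks per leg = 6
FL: stance ticks = 6; W→S at t=0 → φ=0
FR: stance ticks = 6; W→S at t=2 → φ=6
RL: stance ticks = 6; W→S at t=7 → φ=1
RR: stance ticks = 6; W→S at t=1 → φ=7

duty=6 offsets: FL=0 FR=6 RL=1 RR=7


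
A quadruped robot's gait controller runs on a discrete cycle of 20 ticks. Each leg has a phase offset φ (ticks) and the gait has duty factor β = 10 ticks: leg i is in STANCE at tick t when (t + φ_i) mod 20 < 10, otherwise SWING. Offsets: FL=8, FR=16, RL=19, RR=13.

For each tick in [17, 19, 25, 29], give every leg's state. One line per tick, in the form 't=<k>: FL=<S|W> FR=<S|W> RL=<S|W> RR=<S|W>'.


t=17: FL=S FR=W RL=W RR=W
t=19: FL=S FR=W RL=W RR=W
t=25: FL=W FR=S RL=S RR=W
t=29: FL=W FR=S RL=S RR=S

t=17: phase=(5,13,16,10) vs β=10 → FL=S FR=W RL=W RR=W
t=19: phase=(7,15,18,12) vs β=10 → FL=S FR=W RL=W RR=W
t=25: phase=(13,1,4,18) vs β=10 → FL=W FR=S RL=S RR=W
t=29: phase=(17,5,8,2) vs β=10 → FL=W FR=S RL=S RR=S


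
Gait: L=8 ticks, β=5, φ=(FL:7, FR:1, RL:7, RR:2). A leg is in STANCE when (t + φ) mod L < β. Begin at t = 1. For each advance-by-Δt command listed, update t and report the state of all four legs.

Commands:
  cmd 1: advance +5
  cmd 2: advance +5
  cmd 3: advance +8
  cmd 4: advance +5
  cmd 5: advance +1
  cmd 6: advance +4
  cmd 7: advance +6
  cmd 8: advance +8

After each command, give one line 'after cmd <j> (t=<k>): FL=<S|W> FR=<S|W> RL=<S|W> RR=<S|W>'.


after cmd 1 (t=6): FL=W FR=W RL=W RR=S
after cmd 2 (t=11): FL=S FR=S RL=S RR=W
after cmd 3 (t=19): FL=S FR=S RL=S RR=W
after cmd 4 (t=24): FL=W FR=S RL=W RR=S
after cmd 5 (t=25): FL=S FR=S RL=S RR=S
after cmd 6 (t=29): FL=S FR=W RL=S RR=W
after cmd 7 (t=35): FL=S FR=S RL=S RR=W
after cmd 8 (t=43): FL=S FR=S RL=S RR=W

start t=1: FL=S FR=S RL=S RR=S
cmd 1: advance +5 → t=6, phase=(5,7,5,0) → FL=W FR=W RL=W RR=S
cmd 2: advance +5 → t=11, phase=(2,4,2,5) → FL=S FR=S RL=S RR=W
cmd 3: advance +8 → t=19, phase=(2,4,2,5) → FL=S FR=S RL=S RR=W
cmd 4: advance +5 → t=24, phase=(7,1,7,2) → FL=W FR=S RL=W RR=S
cmd 5: advance +1 → t=25, phase=(0,2,0,3) → FL=S FR=S RL=S RR=S
cmd 6: advance +4 → t=29, phase=(4,6,4,7) → FL=S FR=W RL=S RR=W
cmd 7: advance +6 → t=35, phase=(2,4,2,5) → FL=S FR=S RL=S RR=W
cmd 8: advance +8 → t=43, phase=(2,4,2,5) → FL=S FR=S RL=S RR=W
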